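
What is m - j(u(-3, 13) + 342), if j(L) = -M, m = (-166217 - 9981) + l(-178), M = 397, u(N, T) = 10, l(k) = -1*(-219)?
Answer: -175582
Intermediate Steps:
l(k) = 219
m = -175979 (m = (-166217 - 9981) + 219 = -176198 + 219 = -175979)
j(L) = -397 (j(L) = -1*397 = -397)
m - j(u(-3, 13) + 342) = -175979 - 1*(-397) = -175979 + 397 = -175582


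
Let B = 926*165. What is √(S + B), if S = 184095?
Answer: √336885 ≈ 580.42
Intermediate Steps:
B = 152790
√(S + B) = √(184095 + 152790) = √336885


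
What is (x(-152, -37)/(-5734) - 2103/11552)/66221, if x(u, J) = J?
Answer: -5815589/2193211972064 ≈ -2.6516e-6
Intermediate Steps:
(x(-152, -37)/(-5734) - 2103/11552)/66221 = (-37/(-5734) - 2103/11552)/66221 = (-37*(-1/5734) - 2103*1/11552)*(1/66221) = (37/5734 - 2103/11552)*(1/66221) = -5815589/33119584*1/66221 = -5815589/2193211972064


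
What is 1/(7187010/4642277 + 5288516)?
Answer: 4642277/24550763377942 ≈ 1.8909e-7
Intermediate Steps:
1/(7187010/4642277 + 5288516) = 1/(24550763377942/4642277) = 4642277/24550763377942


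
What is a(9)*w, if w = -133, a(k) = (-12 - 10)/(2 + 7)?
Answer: 2926/9 ≈ 325.11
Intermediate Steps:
a(k) = -22/9
a(9)*w = -22/9*(-133) = 2926/9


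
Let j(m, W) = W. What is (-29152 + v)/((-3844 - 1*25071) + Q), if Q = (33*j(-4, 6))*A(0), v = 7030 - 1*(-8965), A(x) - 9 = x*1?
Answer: 13157/27133 ≈ 0.48491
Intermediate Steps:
A(x) = 9 + x (A(x) = 9 + x*1 = 9 + x)
v = 15995 (v = 7030 + 8965 = 15995)
Q = 1782 (Q = (33*6)*(9 + 0) = 198*9 = 1782)
(-29152 + v)/((-3844 - 1*25071) + Q) = (-29152 + 15995)/((-3844 - 1*25071) + 1782) = -13157/((-3844 - 25071) + 1782) = -13157/(-28915 + 1782) = -13157/(-27133) = -13157*(-1/27133) = 13157/27133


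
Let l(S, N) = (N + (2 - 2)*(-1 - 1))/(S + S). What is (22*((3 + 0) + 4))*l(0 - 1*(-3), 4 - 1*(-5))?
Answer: 231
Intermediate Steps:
l(S, N) = N/(2*S) (l(S, N) = (N + 0*(-2))/((2*S)) = (N + 0)*(1/(2*S)) = N*(1/(2*S)) = N/(2*S))
(22*((3 + 0) + 4))*l(0 - 1*(-3), 4 - 1*(-5)) = (22*((3 + 0) + 4))*((4 - 1*(-5))/(2*(0 - 1*(-3)))) = (22*(3 + 4))*((4 + 5)/(2*(0 + 3))) = (22*7)*((½)*9/3) = 154*((½)*9*(⅓)) = 154*(3/2) = 231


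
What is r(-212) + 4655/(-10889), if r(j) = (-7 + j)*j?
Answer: 505549837/10889 ≈ 46428.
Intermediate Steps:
r(j) = j*(-7 + j)
r(-212) + 4655/(-10889) = -212*(-7 - 212) + 4655/(-10889) = -212*(-219) + 4655*(-1/10889) = 46428 - 4655/10889 = 505549837/10889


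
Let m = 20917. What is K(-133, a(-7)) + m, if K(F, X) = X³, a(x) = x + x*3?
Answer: -1035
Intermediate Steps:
a(x) = 4*x (a(x) = x + 3*x = 4*x)
K(-133, a(-7)) + m = (4*(-7))³ + 20917 = (-28)³ + 20917 = -21952 + 20917 = -1035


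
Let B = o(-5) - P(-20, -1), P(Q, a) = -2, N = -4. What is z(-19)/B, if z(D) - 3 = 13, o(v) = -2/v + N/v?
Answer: 5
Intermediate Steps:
o(v) = -6/v (o(v) = -2/v - 4/v = -6/v)
z(D) = 16 (z(D) = 3 + 13 = 16)
B = 16/5 (B = -6/(-5) - 1*(-2) = -6*(-⅕) + 2 = 6/5 + 2 = 16/5 ≈ 3.2000)
z(-19)/B = 16/(16/5) = 16*(5/16) = 5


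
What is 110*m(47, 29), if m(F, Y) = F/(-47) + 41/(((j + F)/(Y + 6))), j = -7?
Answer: 15345/4 ≈ 3836.3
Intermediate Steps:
m(F, Y) = -F/47 + 41*(6 + Y)/(-7 + F) (m(F, Y) = F/(-47) + 41/(((-7 + F)/(Y + 6))) = F*(-1/47) + 41/(((-7 + F)/(6 + Y))) = -F/47 + 41/(((-7 + F)/(6 + Y))) = -F/47 + 41*((6 + Y)/(-7 + F)) = -F/47 + 41*(6 + Y)/(-7 + F))
110*m(47, 29) = 110*((11562 - 1*47² + 7*47 + 1927*29)/(47*(-7 + 47))) = 110*((1/47)*(11562 - 1*2209 + 329 + 55883)/40) = 110*((1/47)*(1/40)*(11562 - 2209 + 329 + 55883)) = 110*((1/47)*(1/40)*65565) = 110*(279/8) = 15345/4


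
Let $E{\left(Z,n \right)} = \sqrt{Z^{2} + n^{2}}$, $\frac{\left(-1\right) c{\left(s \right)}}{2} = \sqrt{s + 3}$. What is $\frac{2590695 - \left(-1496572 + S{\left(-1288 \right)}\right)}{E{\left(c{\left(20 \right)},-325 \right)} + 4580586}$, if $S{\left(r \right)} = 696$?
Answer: $\frac{6239629970202}{6993922665893} - \frac{4086571 \sqrt{105717}}{20981767997679} \approx 0.89209$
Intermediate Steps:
$c{\left(s \right)} = - 2 \sqrt{3 + s}$ ($c{\left(s \right)} = - 2 \sqrt{s + 3} = - 2 \sqrt{3 + s}$)
$\frac{2590695 - \left(-1496572 + S{\left(-1288 \right)}\right)}{E{\left(c{\left(20 \right)},-325 \right)} + 4580586} = \frac{2590695 + \left(1496572 - 696\right)}{\sqrt{\left(- 2 \sqrt{3 + 20}\right)^{2} + \left(-325\right)^{2}} + 4580586} = \frac{2590695 + \left(1496572 - 696\right)}{\sqrt{\left(- 2 \sqrt{23}\right)^{2} + 105625} + 4580586} = \frac{2590695 + 1495876}{\sqrt{92 + 105625} + 4580586} = \frac{4086571}{\sqrt{105717} + 4580586} = \frac{4086571}{4580586 + \sqrt{105717}}$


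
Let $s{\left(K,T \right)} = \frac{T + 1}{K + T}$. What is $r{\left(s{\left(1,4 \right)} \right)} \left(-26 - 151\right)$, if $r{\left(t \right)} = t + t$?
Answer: $-354$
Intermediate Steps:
$s{\left(K,T \right)} = \frac{1 + T}{K + T}$
$r{\left(t \right)} = 2 t$
$r{\left(s{\left(1,4 \right)} \right)} \left(-26 - 151\right) = 2 \frac{1 + 4}{1 + 4} \left(-26 - 151\right) = 2 \cdot \frac{1}{5} \cdot 5 \left(-177\right) = 2 \cdot 1 \left(-177\right) = 2 \left(-177\right) = -354$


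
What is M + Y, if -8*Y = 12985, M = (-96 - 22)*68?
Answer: -77177/8 ≈ -9647.1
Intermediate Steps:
M = -8024 (M = -118*68 = -8024)
Y = -12985/8 (Y = -1/8*12985 = -12985/8 ≈ -1623.1)
M + Y = -8024 - 12985/8 = -77177/8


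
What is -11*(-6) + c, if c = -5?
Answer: 61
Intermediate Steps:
-11*(-6) + c = -11*(-6) - 5 = 66 - 5 = 61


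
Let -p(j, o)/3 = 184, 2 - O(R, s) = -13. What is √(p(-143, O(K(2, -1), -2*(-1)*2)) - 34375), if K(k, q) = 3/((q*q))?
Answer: I*√34927 ≈ 186.89*I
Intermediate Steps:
K(k, q) = 3/q² (K(k, q) = 3/(q²) = 3/q²)
O(R, s) = 15 (O(R, s) = 2 - 1*(-13) = 2 + 13 = 15)
p(j, o) = -552 (p(j, o) = -3*184 = -552)
√(p(-143, O(K(2, -1), -2*(-1)*2)) - 34375) = √(-552 - 34375) = √(-34927) = I*√34927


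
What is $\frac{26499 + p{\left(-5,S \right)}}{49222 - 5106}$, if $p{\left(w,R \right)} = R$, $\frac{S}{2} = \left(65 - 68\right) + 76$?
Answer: $\frac{26645}{44116} \approx 0.60398$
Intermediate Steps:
$S = 146$ ($S = 2 \left(\left(65 - 68\right) + 76\right) = 2 \left(-3 + 76\right) = 2 \cdot 73 = 146$)
$\frac{26499 + p{\left(-5,S \right)}}{49222 - 5106} = \frac{26499 + 146}{49222 - 5106} = \frac{26645}{44116}$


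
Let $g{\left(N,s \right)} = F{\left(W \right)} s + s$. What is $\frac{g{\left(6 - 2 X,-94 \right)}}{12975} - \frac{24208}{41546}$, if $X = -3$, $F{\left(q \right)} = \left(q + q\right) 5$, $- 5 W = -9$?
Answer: $- \frac{194149978}{269529675} \approx -0.72033$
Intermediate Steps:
$W = \frac{9}{5}$ ($W = \left(- \frac{1}{5}\right) \left(-9\right) = \frac{9}{5} \approx 1.8$)
$F{\left(q \right)} = 10 q$ ($F{\left(q \right)} = 2 q 5 = 10 q$)
$g{\left(N,s \right)} = 19 s$ ($g{\left(N,s \right)} = 10 \cdot \frac{9}{5} s + s = 18 s + s = 19 s$)
$\frac{g{\left(6 - 2 X,-94 \right)}}{12975} - \frac{24208}{41546} = \frac{19 \left(-94\right)}{12975} - \frac{24208}{41546} = \left(-1786\right) \frac{1}{12975} - \frac{12104}{20773} = - \frac{1786}{12975} - \frac{12104}{20773} = - \frac{194149978}{269529675}$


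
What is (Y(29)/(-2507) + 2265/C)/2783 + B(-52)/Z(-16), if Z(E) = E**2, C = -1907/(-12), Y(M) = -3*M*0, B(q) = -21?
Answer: -104492721/1358638336 ≈ -0.076910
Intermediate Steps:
Y(M) = 0
C = 1907/12 (C = -1907*(-1/12) = 1907/12 ≈ 158.92)
(Y(29)/(-2507) + 2265/C)/2783 + B(-52)/Z(-16) = (0/(-2507) + 2265/(1907/12))/2783 - 21/((-16)**2) = (0*(-1/2507) + 2265*(12/1907))*(1/2783) - 21/256 = (0 + 27180/1907)*(1/2783) - 21*1/256 = (27180/1907)*(1/2783) - 21/256 = 27180/5307181 - 21/256 = -104492721/1358638336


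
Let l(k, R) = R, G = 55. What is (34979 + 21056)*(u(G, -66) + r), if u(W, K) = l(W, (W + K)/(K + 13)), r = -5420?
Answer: -16095997715/53 ≈ -3.0370e+8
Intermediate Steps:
u(W, K) = (K + W)/(13 + K) (u(W, K) = (W + K)/(K + 13) = (K + W)/(13 + K))
(34979 + 21056)*(u(G, -66) + r) = (34979 + 21056)*((-66 + 55)/(13 - 66) - 5420) = 56035*(-11/(-53) - 5420) = 56035*(-1/53*(-11) - 5420) = 56035*(11/53 - 5420) = 56035*(-287249/53) = -16095997715/53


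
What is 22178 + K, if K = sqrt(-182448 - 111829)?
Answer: 22178 + I*sqrt(294277) ≈ 22178.0 + 542.47*I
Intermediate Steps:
K = I*sqrt(294277) (K = sqrt(-294277) = I*sqrt(294277) ≈ 542.47*I)
22178 + K = 22178 + I*sqrt(294277)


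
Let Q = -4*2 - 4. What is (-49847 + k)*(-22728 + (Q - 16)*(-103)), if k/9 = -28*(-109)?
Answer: 444088876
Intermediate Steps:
Q = -12 (Q = -8 - 4 = -12)
k = 27468 (k = 9*(-28*(-109)) = 9*3052 = 27468)
(-49847 + k)*(-22728 + (Q - 16)*(-103)) = (-49847 + 27468)*(-22728 + (-12 - 16)*(-103)) = -22379*(-22728 - 28*(-103)) = -22379*(-22728 + 2884) = -22379*(-19844) = 444088876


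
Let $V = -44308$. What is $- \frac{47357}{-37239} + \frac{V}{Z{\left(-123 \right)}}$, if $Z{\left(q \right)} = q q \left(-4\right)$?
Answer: $\frac{376320152}{187796277} \approx 2.0039$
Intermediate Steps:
$Z{\left(q \right)} = - 4 q^{2}$ ($Z{\left(q \right)} = q^{2} \left(-4\right) = - 4 q^{2}$)
$- \frac{47357}{-37239} + \frac{V}{Z{\left(-123 \right)}} = - \frac{47357}{-37239} - \frac{44308}{\left(-4\right) \left(-123\right)^{2}} = \left(-47357\right) \left(- \frac{1}{37239}\right) - \frac{44308}{\left(-4\right) 15129} = \frac{47357}{37239} - \frac{44308}{-60516} = \frac{47357}{37239} - - \frac{11077}{15129} = \frac{47357}{37239} + \frac{11077}{15129} = \frac{376320152}{187796277}$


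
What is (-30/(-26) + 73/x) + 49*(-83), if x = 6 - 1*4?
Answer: -104763/26 ≈ -4029.3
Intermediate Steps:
x = 2 (x = 6 - 4 = 2)
(-30/(-26) + 73/x) + 49*(-83) = (-30/(-26) + 73/2) + 49*(-83) = (-30*(-1/26) + 73*(½)) - 4067 = (15/13 + 73/2) - 4067 = 979/26 - 4067 = -104763/26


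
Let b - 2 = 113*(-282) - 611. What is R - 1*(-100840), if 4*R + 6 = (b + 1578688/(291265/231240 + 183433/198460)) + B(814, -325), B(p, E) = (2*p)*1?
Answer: 5489109326636847/20044299764 ≈ 2.7385e+5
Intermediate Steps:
b = -32475 (b = 2 + (113*(-282) - 611) = 2 + (-31866 - 611) = 2 - 32477 = -32475)
B(p, E) = 2*p
R = 3467842138435087/20044299764 (R = -3/2 + ((-32475 + 1578688/(291265/231240 + 183433/198460)) + 2*814)/4 = -3/2 + ((-32475 + 1578688/(291265*(1/231240) + 183433*(1/198460))) + 1628)/4 = -3/2 + ((-32475 + 1578688/(58253/46248 + 183433/198460)) + 1628)/4 = -3/2 + ((-32475 + 1578688/(5011074941/2294594520)) + 1628)/4 = -3/2 + ((-32475 + 1578688*(2294594520/5011074941)) + 1628)/4 = -3/2 + ((-32475 + 3622448833589760/5011074941) + 1628)/4 = -3/2 + (3459714174880785/5011074941 + 1628)/4 = -3/2 + (¼)*(3467872204884733/5011074941) = -3/2 + 3467872204884733/20044299764 = 3467842138435087/20044299764 ≈ 1.7301e+5)
R - 1*(-100840) = 3467842138435087/20044299764 - 1*(-100840) = 3467842138435087/20044299764 + 100840 = 5489109326636847/20044299764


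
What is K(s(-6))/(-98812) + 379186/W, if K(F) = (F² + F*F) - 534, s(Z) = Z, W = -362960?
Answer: -666079277/640442920 ≈ -1.0400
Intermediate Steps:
K(F) = -534 + 2*F² (K(F) = (F² + F²) - 534 = 2*F² - 534 = -534 + 2*F²)
K(s(-6))/(-98812) + 379186/W = (-534 + 2*(-6)²)/(-98812) + 379186/(-362960) = (-534 + 2*36)*(-1/98812) + 379186*(-1/362960) = (-534 + 72)*(-1/98812) - 189593/181480 = -462*(-1/98812) - 189593/181480 = 33/7058 - 189593/181480 = -666079277/640442920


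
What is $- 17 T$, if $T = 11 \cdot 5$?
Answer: $-935$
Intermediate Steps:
$T = 55$
$- 17 T = \left(-17\right) 55 = -935$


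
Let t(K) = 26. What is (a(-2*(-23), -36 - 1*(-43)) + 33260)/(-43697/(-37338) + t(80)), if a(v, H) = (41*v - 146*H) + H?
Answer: 1274383278/1014485 ≈ 1256.2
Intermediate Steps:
a(v, H) = -145*H + 41*v (a(v, H) = (-146*H + 41*v) + H = -145*H + 41*v)
(a(-2*(-23), -36 - 1*(-43)) + 33260)/(-43697/(-37338) + t(80)) = ((-145*(-36 - 1*(-43)) + 41*(-2*(-23))) + 33260)/(-43697/(-37338) + 26) = ((-145*(-36 + 43) + 41*46) + 33260)/(-43697*(-1/37338) + 26) = ((-145*7 + 1886) + 33260)/(43697/37338 + 26) = ((-1015 + 1886) + 33260)/(1014485/37338) = (871 + 33260)*(37338/1014485) = 34131*(37338/1014485) = 1274383278/1014485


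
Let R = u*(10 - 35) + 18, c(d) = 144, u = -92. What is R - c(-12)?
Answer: 2174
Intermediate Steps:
R = 2318 (R = -92*(10 - 35) + 18 = -92*(-25) + 18 = 2300 + 18 = 2318)
R - c(-12) = 2318 - 1*144 = 2318 - 144 = 2174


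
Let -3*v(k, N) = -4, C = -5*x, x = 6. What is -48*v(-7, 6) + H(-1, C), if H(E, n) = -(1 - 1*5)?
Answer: -60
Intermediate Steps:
C = -30 (C = -5*6 = -30)
v(k, N) = 4/3 (v(k, N) = -⅓*(-4) = 4/3)
H(E, n) = 4 (H(E, n) = -(1 - 5) = -1*(-4) = 4)
-48*v(-7, 6) + H(-1, C) = -48*4/3 + 4 = -64 + 4 = -60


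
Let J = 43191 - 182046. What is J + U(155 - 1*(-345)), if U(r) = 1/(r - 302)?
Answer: -27493289/198 ≈ -1.3886e+5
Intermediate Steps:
U(r) = 1/(-302 + r)
J = -138855
J + U(155 - 1*(-345)) = -138855 + 1/(-302 + (155 - 1*(-345))) = -138855 + 1/(-302 + (155 + 345)) = -138855 + 1/(-302 + 500) = -138855 + 1/198 = -27493289/198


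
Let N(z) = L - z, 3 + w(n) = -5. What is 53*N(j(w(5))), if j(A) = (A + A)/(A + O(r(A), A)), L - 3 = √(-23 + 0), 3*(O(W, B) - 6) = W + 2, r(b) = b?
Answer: -53 + 53*I*√23 ≈ -53.0 + 254.18*I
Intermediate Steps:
O(W, B) = 20/3 + W/3 (O(W, B) = 6 + (W + 2)/3 = 6 + (2 + W)/3 = 6 + (⅔ + W/3) = 20/3 + W/3)
L = 3 + I*√23 (L = 3 + √(-23 + 0) = 3 + √(-23) = 3 + I*√23 ≈ 3.0 + 4.7958*I)
w(n) = -8 (w(n) = -3 - 5 = -8)
j(A) = 2*A/(20/3 + 4*A/3) (j(A) = (A + A)/(A + (20/3 + A/3)) = (2*A)/(20/3 + 4*A/3) = 2*A/(20/3 + 4*A/3))
N(z) = 3 - z + I*√23 (N(z) = (3 + I*√23) - z = 3 - z + I*√23)
53*N(j(w(5))) = 53*(3 - 3*(-8)/(2*(5 - 8)) + I*√23) = 53*(3 - 3*(-8)/(2*(-3)) + I*√23) = 53*(3 - 3*(-8)*(-1)/(2*3) + I*√23) = 53*(3 - 1*4 + I*√23) = 53*(3 - 4 + I*√23) = 53*(-1 + I*√23) = -53 + 53*I*√23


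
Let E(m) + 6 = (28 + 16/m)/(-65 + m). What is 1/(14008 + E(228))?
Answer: 9291/130094182 ≈ 7.1418e-5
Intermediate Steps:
E(m) = -6 + (28 + 16/m)/(-65 + m)
1/(14008 + E(228)) = 1/(14008 + 2*(8 - 3*228**2 + 209*228)/(228*(-65 + 228))) = 1/(14008 + 2*(1/228)*(8 - 3*51984 + 47652)/163) = 1/(14008 + 2*(1/228)*(1/163)*(8 - 155952 + 47652)) = 1/(14008 + 2*(1/228)*(1/163)*(-108292)) = 1/(14008 - 54146/9291) = 1/(130094182/9291) = 9291/130094182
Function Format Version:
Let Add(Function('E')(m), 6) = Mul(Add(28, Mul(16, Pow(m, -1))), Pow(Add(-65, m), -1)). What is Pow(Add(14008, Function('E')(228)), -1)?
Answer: Rational(9291, 130094182) ≈ 7.1418e-5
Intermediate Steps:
Function('E')(m) = Add(-6, Mul(Pow(Add(-65, m), -1), Add(28, Mul(16, Pow(m, -1))))) (Function('E')(m) = Add(-6, Mul(Add(28, Mul(16, Pow(m, -1))), Pow(Add(-65, m), -1))) = Add(-6, Mul(Pow(Add(-65, m), -1), Add(28, Mul(16, Pow(m, -1))))))
Pow(Add(14008, Function('E')(228)), -1) = Pow(Add(14008, Mul(2, Pow(228, -1), Pow(Add(-65, 228), -1), Add(8, Mul(-3, Pow(228, 2)), Mul(209, 228)))), -1) = Pow(Add(14008, Mul(2, Rational(1, 228), Pow(163, -1), Add(8, Mul(-3, 51984), 47652))), -1) = Pow(Add(14008, Mul(2, Rational(1, 228), Rational(1, 163), Add(8, -155952, 47652))), -1) = Pow(Add(14008, Mul(2, Rational(1, 228), Rational(1, 163), -108292)), -1) = Pow(Add(14008, Rational(-54146, 9291)), -1) = Pow(Rational(130094182, 9291), -1) = Rational(9291, 130094182)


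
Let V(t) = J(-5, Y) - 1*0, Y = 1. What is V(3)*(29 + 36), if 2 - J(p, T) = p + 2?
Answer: 325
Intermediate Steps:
J(p, T) = -p (J(p, T) = 2 - (p + 2) = 2 - (2 + p) = 2 + (-2 - p) = -p)
V(t) = 5 (V(t) = -1*(-5) - 1*0 = 5 + 0 = 5)
V(3)*(29 + 36) = 5*(29 + 36) = 5*65 = 325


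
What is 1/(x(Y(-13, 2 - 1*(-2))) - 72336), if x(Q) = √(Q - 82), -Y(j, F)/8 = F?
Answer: -12056/872082835 - I*√114/5232497010 ≈ -1.3824e-5 - 2.0405e-9*I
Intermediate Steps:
Y(j, F) = -8*F
x(Q) = √(-82 + Q)
1/(x(Y(-13, 2 - 1*(-2))) - 72336) = 1/(√(-82 - 8*(2 - 1*(-2))) - 72336) = 1/(√(-82 - 8*(2 + 2)) - 72336) = 1/(√(-82 - 8*4) - 72336) = 1/(√(-82 - 32) - 72336) = 1/(√(-114) - 72336) = 1/(I*√114 - 72336) = 1/(-72336 + I*√114)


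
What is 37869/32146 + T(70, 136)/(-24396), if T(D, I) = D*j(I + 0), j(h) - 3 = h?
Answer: 76383943/98029227 ≈ 0.77920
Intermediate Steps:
j(h) = 3 + h
T(D, I) = D*(3 + I) (T(D, I) = D*(3 + (I + 0)) = D*(3 + I))
37869/32146 + T(70, 136)/(-24396) = 37869/32146 + (70*(3 + 136))/(-24396) = 37869*(1/32146) + (70*139)*(-1/24396) = 37869/32146 + 9730*(-1/24396) = 37869/32146 - 4865/12198 = 76383943/98029227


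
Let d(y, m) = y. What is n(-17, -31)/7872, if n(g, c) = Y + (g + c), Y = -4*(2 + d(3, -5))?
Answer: -17/1968 ≈ -0.0086382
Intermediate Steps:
Y = -20 (Y = -4*(2 + 3) = -4*5 = -20)
n(g, c) = -20 + c + g (n(g, c) = -20 + (g + c) = -20 + (c + g) = -20 + c + g)
n(-17, -31)/7872 = (-20 - 31 - 17)/7872 = -68*1/7872 = -17/1968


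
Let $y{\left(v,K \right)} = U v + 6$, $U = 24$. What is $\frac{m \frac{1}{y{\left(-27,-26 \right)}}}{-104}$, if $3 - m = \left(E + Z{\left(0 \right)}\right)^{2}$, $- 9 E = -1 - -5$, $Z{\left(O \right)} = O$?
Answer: $\frac{227}{5408208} \approx 4.1973 \cdot 10^{-5}$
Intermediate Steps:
$y{\left(v,K \right)} = 6 + 24 v$ ($y{\left(v,K \right)} = 24 v + 6 = 6 + 24 v$)
$E = - \frac{4}{9}$ ($E = - \frac{-1 - -5}{9} = - \frac{-1 + 5}{9} = \left(- \frac{1}{9}\right) 4 = - \frac{4}{9} \approx -0.44444$)
$m = \frac{227}{81}$ ($m = 3 - \left(- \frac{4}{9} + 0\right)^{2} = 3 - \left(- \frac{4}{9}\right)^{2} = 3 - \frac{16}{81} = \frac{227}{81} \approx 2.8025$)
$\frac{m \frac{1}{y{\left(-27,-26 \right)}}}{-104} = \frac{\frac{227}{81} \frac{1}{6 + 24 \left(-27\right)}}{-104} = \frac{227}{81 \left(6 - 648\right)} \left(- \frac{1}{104}\right) = \frac{227}{81 \left(-642\right)} \left(- \frac{1}{104}\right) = \frac{227}{81} \left(- \frac{1}{642}\right) \left(- \frac{1}{104}\right) = \left(- \frac{227}{52002}\right) \left(- \frac{1}{104}\right) = \frac{227}{5408208}$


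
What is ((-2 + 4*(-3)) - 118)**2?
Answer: 17424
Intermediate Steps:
((-2 + 4*(-3)) - 118)**2 = ((-2 - 12) - 118)**2 = (-14 - 118)**2 = (-132)**2 = 17424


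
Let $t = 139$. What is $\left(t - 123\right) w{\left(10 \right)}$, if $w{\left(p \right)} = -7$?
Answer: $-112$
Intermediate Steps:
$\left(t - 123\right) w{\left(10 \right)} = \left(139 - 123\right) \left(-7\right) = 16 \left(-7\right) = -112$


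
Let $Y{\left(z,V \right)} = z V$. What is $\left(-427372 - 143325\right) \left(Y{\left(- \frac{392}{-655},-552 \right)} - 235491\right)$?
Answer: $\frac{88151564433333}{655} \approx 1.3458 \cdot 10^{11}$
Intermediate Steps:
$Y{\left(z,V \right)} = V z$
$\left(-427372 - 143325\right) \left(Y{\left(- \frac{392}{-655},-552 \right)} - 235491\right) = \left(-427372 - 143325\right) \left(- 552 \left(- \frac{392}{-655}\right) - 235491\right) = - 570697 \left(- 552 \left(\left(-392\right) \left(- \frac{1}{655}\right)\right) - 235491\right) = - 570697 \left(\left(-552\right) \frac{392}{655} - 235491\right) = - 570697 \left(- \frac{216384}{655} - 235491\right) = \left(-570697\right) \left(- \frac{154462989}{655}\right) = \frac{88151564433333}{655}$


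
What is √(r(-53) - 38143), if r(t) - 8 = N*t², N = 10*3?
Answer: √46135 ≈ 214.79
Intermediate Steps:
N = 30
r(t) = 8 + 30*t²
√(r(-53) - 38143) = √((8 + 30*(-53)²) - 38143) = √((8 + 30*2809) - 38143) = √((8 + 84270) - 38143) = √(84278 - 38143) = √46135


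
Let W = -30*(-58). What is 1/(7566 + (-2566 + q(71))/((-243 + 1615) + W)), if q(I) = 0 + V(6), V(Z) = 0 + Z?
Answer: 389/2942854 ≈ 0.00013218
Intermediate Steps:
V(Z) = Z
q(I) = 6 (q(I) = 0 + 6 = 6)
W = 1740
1/(7566 + (-2566 + q(71))/((-243 + 1615) + W)) = 1/(7566 + (-2566 + 6)/((-243 + 1615) + 1740)) = 1/(7566 - 2560/(1372 + 1740)) = 1/(7566 - 2560/3112) = 1/(7566 - 2560*1/3112) = 1/(7566 - 320/389) = 1/(2942854/389) = 389/2942854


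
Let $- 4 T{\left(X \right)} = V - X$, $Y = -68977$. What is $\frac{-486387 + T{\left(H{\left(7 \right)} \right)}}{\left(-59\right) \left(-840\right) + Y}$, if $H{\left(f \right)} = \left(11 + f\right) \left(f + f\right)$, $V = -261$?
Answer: $\frac{1945035}{77668} \approx 25.043$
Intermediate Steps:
$H{\left(f \right)} = 2 f \left(11 + f\right)$ ($H{\left(f \right)} = \left(11 + f\right) 2 f = 2 f \left(11 + f\right)$)
$T{\left(X \right)} = \frac{261}{4} + \frac{X}{4}$ ($T{\left(X \right)} = - \frac{-261 - X}{4} = \frac{261}{4} + \frac{X}{4}$)
$\frac{-486387 + T{\left(H{\left(7 \right)} \right)}}{\left(-59\right) \left(-840\right) + Y} = \frac{-486387 + \left(\frac{261}{4} + \frac{2 \cdot 7 \left(11 + 7\right)}{4}\right)}{\left(-59\right) \left(-840\right) - 68977} = \frac{-486387 + \left(\frac{261}{4} + \frac{2 \cdot 7 \cdot 18}{4}\right)}{49560 - 68977} = \frac{-486387 + \left(\frac{261}{4} + \frac{1}{4} \cdot 252\right)}{-19417} = \left(-486387 + \left(\frac{261}{4} + 63\right)\right) \left(- \frac{1}{19417}\right) = \left(-486387 + \frac{513}{4}\right) \left(- \frac{1}{19417}\right) = \left(- \frac{1945035}{4}\right) \left(- \frac{1}{19417}\right) = \frac{1945035}{77668}$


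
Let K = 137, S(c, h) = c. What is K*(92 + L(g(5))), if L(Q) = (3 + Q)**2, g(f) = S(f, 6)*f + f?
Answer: 161797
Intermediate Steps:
g(f) = f + f**2 (g(f) = f*f + f = f**2 + f = f + f**2)
K*(92 + L(g(5))) = 137*(92 + (3 + 5*(1 + 5))**2) = 137*(92 + (3 + 5*6)**2) = 137*(92 + (3 + 30)**2) = 137*(92 + 33**2) = 137*(92 + 1089) = 137*1181 = 161797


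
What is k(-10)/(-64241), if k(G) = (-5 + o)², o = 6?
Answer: -1/64241 ≈ -1.5566e-5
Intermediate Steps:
k(G) = 1 (k(G) = (-5 + 6)² = 1² = 1)
k(-10)/(-64241) = 1/(-64241) = 1*(-1/64241) = -1/64241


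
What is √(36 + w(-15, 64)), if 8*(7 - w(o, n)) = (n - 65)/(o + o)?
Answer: √154785/60 ≈ 6.5571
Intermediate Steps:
w(o, n) = 7 - (-65 + n)/(16*o) (w(o, n) = 7 - (n - 65)/(8*(o + o)) = 7 - (-65 + n)/(8*(2*o)) = 7 - (-65 + n)*1/(2*o)/8 = 7 - (-65 + n)/(16*o))
√(36 + w(-15, 64)) = √(36 + (1/16)*(65 - 1*64 + 112*(-15))/(-15)) = √(36 + (1/16)*(-1/15)*(65 - 64 - 1680)) = √(36 + (1/16)*(-1/15)*(-1679)) = √(36 + 1679/240) = √(10319/240) = √154785/60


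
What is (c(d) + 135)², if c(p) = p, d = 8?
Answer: 20449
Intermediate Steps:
(c(d) + 135)² = (8 + 135)² = 143² = 20449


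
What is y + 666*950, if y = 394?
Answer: 633094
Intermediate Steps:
y + 666*950 = 394 + 666*950 = 394 + 632700 = 633094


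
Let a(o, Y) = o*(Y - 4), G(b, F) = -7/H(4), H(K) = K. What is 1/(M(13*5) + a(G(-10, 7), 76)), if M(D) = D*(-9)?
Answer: -1/711 ≈ -0.0014065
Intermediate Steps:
G(b, F) = -7/4
a(o, Y) = o*(-4 + Y)
M(D) = -9*D
1/(M(13*5) + a(G(-10, 7), 76)) = 1/(-117*5 - 7*(-4 + 76)/4) = 1/(-9*65 - 7/4*72) = 1/(-585 - 126) = 1/(-711) = -1/711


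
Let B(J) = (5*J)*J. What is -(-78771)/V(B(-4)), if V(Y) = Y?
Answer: 78771/80 ≈ 984.64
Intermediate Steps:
B(J) = 5*J²
-(-78771)/V(B(-4)) = -(-78771)/(5*(-4)²) = -(-78771)/(5*16) = -(-78771)/80 = -231*(-341/80) = 78771/80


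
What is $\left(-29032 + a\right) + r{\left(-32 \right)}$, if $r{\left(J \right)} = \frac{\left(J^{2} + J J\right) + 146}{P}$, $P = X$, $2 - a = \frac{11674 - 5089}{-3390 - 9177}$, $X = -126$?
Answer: $- \frac{7665677258}{263907} \approx -29047.0$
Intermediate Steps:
$a = \frac{10573}{4189}$ ($a = 2 - \frac{11674 - 5089}{-3390 - 9177} = 2 - \frac{6585}{-12567} = 2 - 6585 \left(- \frac{1}{12567}\right) = 2 - - \frac{2195}{4189} = 2 + \frac{2195}{4189} = \frac{10573}{4189} \approx 2.524$)
$P = -126$
$r{\left(J \right)} = - \frac{73}{63} - \frac{J^{2}}{63}$ ($r{\left(J \right)} = \frac{\left(J^{2} + J J\right) + 146}{-126} = \left(\left(J^{2} + J^{2}\right) + 146\right) \left(- \frac{1}{126}\right) = \left(2 J^{2} + 146\right) \left(- \frac{1}{126}\right) = \left(146 + 2 J^{2}\right) \left(- \frac{1}{126}\right) = - \frac{73}{63} - \frac{J^{2}}{63}$)
$\left(-29032 + a\right) + r{\left(-32 \right)} = \left(-29032 + \frac{10573}{4189}\right) - \left(\frac{73}{63} + \frac{\left(-32\right)^{2}}{63}\right) = - \frac{121604475}{4189} - \frac{1097}{63} = - \frac{7665677258}{263907}$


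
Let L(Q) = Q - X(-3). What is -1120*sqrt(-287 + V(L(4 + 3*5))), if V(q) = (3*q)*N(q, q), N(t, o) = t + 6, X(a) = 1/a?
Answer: -1120*sqrt(10641)/3 ≈ -38511.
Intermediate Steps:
N(t, o) = 6 + t
L(Q) = 1/3 + Q (L(Q) = Q - 1/(-3) = Q - 1*(-1/3) = Q + 1/3 = 1/3 + Q)
V(q) = 3*q*(6 + q) (V(q) = (3*q)*(6 + q) = 3*q*(6 + q))
-1120*sqrt(-287 + V(L(4 + 3*5))) = -1120*sqrt(-287 + 3*(1/3 + (4 + 3*5))*(6 + (1/3 + (4 + 3*5)))) = -1120*sqrt(-287 + 3*(1/3 + (4 + 15))*(6 + (1/3 + (4 + 15)))) = -1120*sqrt(-287 + 3*(1/3 + 19)*(6 + (1/3 + 19))) = -1120*sqrt(-287 + 3*(58/3)*(6 + 58/3)) = -1120*sqrt(-287 + 3*(58/3)*(76/3)) = -1120*sqrt(-287 + 4408/3) = -1120*sqrt(10641)/3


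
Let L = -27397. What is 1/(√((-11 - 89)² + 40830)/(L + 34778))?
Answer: 7381*√50830/50830 ≈ 32.738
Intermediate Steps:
1/(√((-11 - 89)² + 40830)/(L + 34778)) = 1/(√((-11 - 89)² + 40830)/(-27397 + 34778)) = 1/(√((-100)² + 40830)/7381) = 1/(√(10000 + 40830)*(1/7381)) = 1/(√50830*(1/7381)) = 1/(√50830/7381) = 7381*√50830/50830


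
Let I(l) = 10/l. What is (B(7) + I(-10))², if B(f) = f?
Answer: 36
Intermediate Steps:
(B(7) + I(-10))² = (7 + 10/(-10))² = (7 + 10*(-⅒))² = (7 - 1)² = 6² = 36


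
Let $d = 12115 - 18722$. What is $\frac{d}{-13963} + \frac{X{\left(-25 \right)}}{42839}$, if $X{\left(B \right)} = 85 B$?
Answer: $\frac{253365898}{598160957} \approx 0.42357$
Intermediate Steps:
$d = -6607$ ($d = 12115 - 18722 = -6607$)
$\frac{d}{-13963} + \frac{X{\left(-25 \right)}}{42839} = - \frac{6607}{-13963} + \frac{85 \left(-25\right)}{42839} = \left(-6607\right) \left(- \frac{1}{13963}\right) - \frac{2125}{42839} = \frac{6607}{13963} - \frac{2125}{42839} = \frac{253365898}{598160957}$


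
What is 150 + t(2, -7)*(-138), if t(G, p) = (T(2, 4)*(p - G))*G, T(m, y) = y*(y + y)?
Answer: 79638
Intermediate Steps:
T(m, y) = 2*y² (T(m, y) = y*(2*y) = 2*y²)
t(G, p) = G*(-32*G + 32*p) (t(G, p) = ((2*4²)*(p - G))*G = ((2*16)*(p - G))*G = (32*(p - G))*G = (-32*G + 32*p)*G = G*(-32*G + 32*p))
150 + t(2, -7)*(-138) = 150 + (32*2*(-7 - 1*2))*(-138) = 150 + (32*2*(-7 - 2))*(-138) = 150 + (32*2*(-9))*(-138) = 150 - 576*(-138) = 150 + 79488 = 79638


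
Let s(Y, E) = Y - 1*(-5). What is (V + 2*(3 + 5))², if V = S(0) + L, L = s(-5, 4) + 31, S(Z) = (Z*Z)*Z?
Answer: 2209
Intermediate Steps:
S(Z) = Z³ (S(Z) = Z²*Z = Z³)
s(Y, E) = 5 + Y (s(Y, E) = Y + 5 = 5 + Y)
L = 31 (L = (5 - 5) + 31 = 0 + 31 = 31)
V = 31 (V = 0³ + 31 = 0 + 31 = 31)
(V + 2*(3 + 5))² = (31 + 2*(3 + 5))² = (31 + 2*8)² = (31 + 16)² = 47² = 2209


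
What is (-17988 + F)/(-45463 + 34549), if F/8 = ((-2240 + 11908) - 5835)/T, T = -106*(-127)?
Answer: 3560644/2160651 ≈ 1.6479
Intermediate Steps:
T = 13462
F = 15332/6731 (F = 8*(((-2240 + 11908) - 5835)/13462) = 8*((9668 - 5835)*(1/13462)) = 8*(3833*(1/13462)) = 8*(3833/13462) = 15332/6731 ≈ 2.2778)
(-17988 + F)/(-45463 + 34549) = (-17988 + 15332/6731)/(-45463 + 34549) = -121061896/6731/(-10914) = -121061896/6731*(-1/10914) = 3560644/2160651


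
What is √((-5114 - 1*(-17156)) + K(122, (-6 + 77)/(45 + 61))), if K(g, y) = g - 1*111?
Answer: √12053 ≈ 109.79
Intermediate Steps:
K(g, y) = -111 + g (K(g, y) = g - 111 = -111 + g)
√((-5114 - 1*(-17156)) + K(122, (-6 + 77)/(45 + 61))) = √((-5114 - 1*(-17156)) + (-111 + 122)) = √((-5114 + 17156) + 11) = √(12042 + 11) = √12053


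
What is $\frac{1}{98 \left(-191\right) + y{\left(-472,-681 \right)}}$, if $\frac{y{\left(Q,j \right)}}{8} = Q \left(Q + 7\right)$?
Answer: $\frac{1}{1737122} \approx 5.7566 \cdot 10^{-7}$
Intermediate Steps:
$y{\left(Q,j \right)} = 8 Q \left(7 + Q\right)$ ($y{\left(Q,j \right)} = 8 Q \left(Q + 7\right) = 8 Q \left(7 + Q\right)$)
$\frac{1}{98 \left(-191\right) + y{\left(-472,-681 \right)}} = \frac{1}{98 \left(-191\right) + 8 \left(-472\right) \left(7 - 472\right)} = \frac{1}{-18718 + 8 \left(-472\right) \left(-465\right)} = \frac{1}{-18718 + 1755840} = \frac{1}{1737122}$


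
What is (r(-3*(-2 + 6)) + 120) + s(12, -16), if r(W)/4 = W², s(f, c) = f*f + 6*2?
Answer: 852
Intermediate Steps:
s(f, c) = 12 + f² (s(f, c) = f² + 12 = 12 + f²)
r(W) = 4*W²
(r(-3*(-2 + 6)) + 120) + s(12, -16) = (4*(-3*(-2 + 6))² + 120) + (12 + 12²) = (4*(-3*4)² + 120) + (12 + 144) = (4*(-12)² + 120) + 156 = (4*144 + 120) + 156 = (576 + 120) + 156 = 696 + 156 = 852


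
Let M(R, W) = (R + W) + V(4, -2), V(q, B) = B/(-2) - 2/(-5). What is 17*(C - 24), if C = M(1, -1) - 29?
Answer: -4386/5 ≈ -877.20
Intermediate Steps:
V(q, B) = 2/5 - B/2 (V(q, B) = B*(-1/2) - 2*(-1/5) = -B/2 + 2/5 = 2/5 - B/2)
M(R, W) = 7/5 + R + W (M(R, W) = (R + W) + (2/5 - 1/2*(-2)) = (R + W) + (2/5 + 1) = (R + W) + 7/5 = 7/5 + R + W)
C = -138/5 (C = (7/5 + 1 - 1) - 29 = 7/5 - 29 = -138/5 ≈ -27.600)
17*(C - 24) = 17*(-138/5 - 24) = 17*(-258/5) = -4386/5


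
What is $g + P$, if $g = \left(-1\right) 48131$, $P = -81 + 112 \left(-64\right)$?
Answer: $-55380$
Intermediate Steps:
$P = -7249$ ($P = -81 - 7168 = -7249$)
$g = -48131$
$g + P = -48131 - 7249 = -55380$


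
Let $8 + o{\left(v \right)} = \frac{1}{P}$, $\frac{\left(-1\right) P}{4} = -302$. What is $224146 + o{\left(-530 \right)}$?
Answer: $\frac{270758705}{1208} \approx 2.2414 \cdot 10^{5}$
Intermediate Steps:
$P = 1208$ ($P = \left(-4\right) \left(-302\right) = 1208$)
$o{\left(v \right)} = - \frac{9663}{1208}$ ($o{\left(v \right)} = -8 + \frac{1}{1208} = - \frac{9663}{1208}$)
$224146 + o{\left(-530 \right)} = 224146 - \frac{9663}{1208} = \frac{270758705}{1208}$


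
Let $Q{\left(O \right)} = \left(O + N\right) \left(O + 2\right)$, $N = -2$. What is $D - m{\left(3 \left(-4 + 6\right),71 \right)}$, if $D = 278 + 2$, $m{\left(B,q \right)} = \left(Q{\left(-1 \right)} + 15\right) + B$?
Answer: $262$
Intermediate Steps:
$Q{\left(O \right)} = \left(-2 + O\right) \left(2 + O\right)$ ($Q{\left(O \right)} = \left(O - 2\right) \left(O + 2\right) = \left(-2 + O\right) \left(2 + O\right)$)
$m{\left(B,q \right)} = 12 + B$ ($m{\left(B,q \right)} = \left(\left(-4 + \left(-1\right)^{2}\right) + 15\right) + B = \left(\left(-4 + 1\right) + 15\right) + B = \left(-3 + 15\right) + B = 12 + B$)
$D = 280$
$D - m{\left(3 \left(-4 + 6\right),71 \right)} = 280 - \left(12 + 3 \left(-4 + 6\right)\right) = 280 - \left(12 + 3 \cdot 2\right) = 280 - \left(12 + 6\right) = 280 - 18 = 262$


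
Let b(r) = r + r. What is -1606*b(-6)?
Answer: 19272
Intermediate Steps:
b(r) = 2*r
-1606*b(-6) = -3212*(-6) = -1606*(-12) = 19272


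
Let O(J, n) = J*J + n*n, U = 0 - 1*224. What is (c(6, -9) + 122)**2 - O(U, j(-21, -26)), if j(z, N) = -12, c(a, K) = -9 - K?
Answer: -35436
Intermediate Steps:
U = -224 (U = 0 - 224 = -224)
O(J, n) = J**2 + n**2
(c(6, -9) + 122)**2 - O(U, j(-21, -26)) = ((-9 - 1*(-9)) + 122)**2 - ((-224)**2 + (-12)**2) = ((-9 + 9) + 122)**2 - (50176 + 144) = (0 + 122)**2 - 1*50320 = 122**2 - 50320 = 14884 - 50320 = -35436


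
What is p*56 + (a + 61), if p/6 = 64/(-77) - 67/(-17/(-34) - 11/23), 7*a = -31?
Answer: -79754652/77 ≈ -1.0358e+6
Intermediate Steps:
a = -31/7 (a = (⅐)*(-31) = -31/7 ≈ -4.4286)
p = -1424268/77 (p = 6*(64/(-77) - 67/(-17/(-34) - 11/23)) = 6*(64*(-1/77) - 67/(-17*(-1/34) - 11*1/23)) = 6*(-64/77 - 67/(½ - 11/23)) = 6*(-64/77 - 67/1/46) = 6*(-64/77 - 67*46) = 6*(-64/77 - 3082) = 6*(-237378/77) = -1424268/77 ≈ -18497.)
p*56 + (a + 61) = -1424268/77*56 + (-31/7 + 61) = -11394144/11 + 396/7 = -79754652/77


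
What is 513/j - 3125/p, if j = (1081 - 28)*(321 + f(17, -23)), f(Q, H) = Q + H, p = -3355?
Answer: 7690874/8243235 ≈ 0.93299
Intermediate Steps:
f(Q, H) = H + Q
j = 331695 (j = (1081 - 28)*(321 + (-23 + 17)) = 1053*(321 - 6) = 1053*315 = 331695)
513/j - 3125/p = 513/331695 - 3125/(-3355) = 513*(1/331695) - 3125*(-1/3355) = 19/12285 + 625/671 = 7690874/8243235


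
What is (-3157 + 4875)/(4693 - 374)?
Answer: 1718/4319 ≈ 0.39778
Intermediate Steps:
(-3157 + 4875)/(4693 - 374) = 1718/4319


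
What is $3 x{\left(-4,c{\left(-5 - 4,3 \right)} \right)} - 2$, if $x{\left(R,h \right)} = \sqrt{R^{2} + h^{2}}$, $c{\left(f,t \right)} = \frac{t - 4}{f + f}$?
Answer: $-2 + \frac{\sqrt{5185}}{6} \approx 10.001$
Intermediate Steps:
$c{\left(f,t \right)} = \frac{-4 + t}{2 f}$
$3 x{\left(-4,c{\left(-5 - 4,3 \right)} \right)} - 2 = 3 \sqrt{\left(-4\right)^{2} + \left(\frac{-4 + 3}{2 \left(-5 - 4\right)}\right)^{2}} - 2 = 3 \sqrt{16 + \left(\frac{1}{2} \frac{1}{-9} \left(-1\right)\right)^{2}} - 2 = 3 \sqrt{16 + \left(\frac{1}{2} \left(- \frac{1}{9}\right) \left(-1\right)\right)^{2}} - 2 = 3 \sqrt{16 + \left(\frac{1}{18}\right)^{2}} - 2 = 3 \sqrt{16 + \frac{1}{324}} - 2 = 3 \sqrt{\frac{5185}{324}} - 2 = 3 \frac{\sqrt{5185}}{18} - 2 = \frac{\sqrt{5185}}{6} - 2 = -2 + \frac{\sqrt{5185}}{6}$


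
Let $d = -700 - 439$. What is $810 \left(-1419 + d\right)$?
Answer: $-2071980$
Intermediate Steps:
$d = -1139$
$810 \left(-1419 + d\right) = 810 \left(-1419 - 1139\right) = 810 \left(-2558\right) = -2071980$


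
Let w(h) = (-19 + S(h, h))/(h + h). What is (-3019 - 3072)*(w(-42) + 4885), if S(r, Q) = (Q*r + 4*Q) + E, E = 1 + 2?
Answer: -622439290/21 ≈ -2.9640e+7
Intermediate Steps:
E = 3
S(r, Q) = 3 + 4*Q + Q*r (S(r, Q) = (Q*r + 4*Q) + 3 = (4*Q + Q*r) + 3 = 3 + 4*Q + Q*r)
w(h) = (-16 + h² + 4*h)/(2*h) (w(h) = (-19 + (3 + 4*h + h*h))/(h + h) = (-19 + (3 + 4*h + h²))/((2*h)) = (-19 + (3 + h² + 4*h))*(1/(2*h)) = (-16 + h² + 4*h)*(1/(2*h)) = (-16 + h² + 4*h)/(2*h))
(-3019 - 3072)*(w(-42) + 4885) = (-3019 - 3072)*((2 + (½)*(-42) - 8/(-42)) + 4885) = -6091*((2 - 21 - 8*(-1/42)) + 4885) = -6091*((2 - 21 + 4/21) + 4885) = -6091*(-395/21 + 4885) = -6091*102190/21 = -622439290/21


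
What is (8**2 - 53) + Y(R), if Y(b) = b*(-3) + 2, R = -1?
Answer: 16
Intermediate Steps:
Y(b) = 2 - 3*b (Y(b) = -3*b + 2 = 2 - 3*b)
(8**2 - 53) + Y(R) = (8**2 - 53) + (2 - 3*(-1)) = (64 - 53) + (2 + 3) = 11 + 5 = 16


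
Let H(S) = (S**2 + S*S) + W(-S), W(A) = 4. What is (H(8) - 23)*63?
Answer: 6867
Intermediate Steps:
H(S) = 4 + 2*S**2 (H(S) = (S**2 + S*S) + 4 = (S**2 + S**2) + 4 = 2*S**2 + 4 = 4 + 2*S**2)
(H(8) - 23)*63 = ((4 + 2*8**2) - 23)*63 = ((4 + 2*64) - 23)*63 = ((4 + 128) - 23)*63 = (132 - 23)*63 = 109*63 = 6867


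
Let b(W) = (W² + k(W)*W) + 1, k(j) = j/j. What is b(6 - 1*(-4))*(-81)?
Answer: -8991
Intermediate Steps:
k(j) = 1
b(W) = 1 + W + W² (b(W) = (W² + 1*W) + 1 = (W² + W) + 1 = (W + W²) + 1 = 1 + W + W²)
b(6 - 1*(-4))*(-81) = (1 + (6 - 1*(-4)) + (6 - 1*(-4))²)*(-81) = (1 + (6 + 4) + (6 + 4)²)*(-81) = (1 + 10 + 10²)*(-81) = (1 + 10 + 100)*(-81) = 111*(-81) = -8991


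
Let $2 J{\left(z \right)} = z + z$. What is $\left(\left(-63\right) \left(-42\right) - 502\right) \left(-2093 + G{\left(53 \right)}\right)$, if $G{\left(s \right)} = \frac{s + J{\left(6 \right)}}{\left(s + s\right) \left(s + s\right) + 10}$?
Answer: $- \frac{25232541968}{5623} \approx -4.4874 \cdot 10^{6}$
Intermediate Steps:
$J{\left(z \right)} = z$ ($J{\left(z \right)} = \frac{z + z}{2} = \frac{2 z}{2} = z$)
$G{\left(s \right)} = \frac{6 + s}{10 + 4 s^{2}}$ ($G{\left(s \right)} = \frac{s + 6}{\left(s + s\right) \left(s + s\right) + 10} = \frac{6 + s}{2 s 2 s + 10} = \frac{6 + s}{4 s^{2} + 10} = \frac{6 + s}{10 + 4 s^{2}}$)
$\left(\left(-63\right) \left(-42\right) - 502\right) \left(-2093 + G{\left(53 \right)}\right) = \left(\left(-63\right) \left(-42\right) - 502\right) \left(-2093 + \frac{6 + 53}{2 \left(5 + 2 \cdot 53^{2}\right)}\right) = \left(2646 - 502\right) \left(-2093 + \frac{1}{2} \frac{1}{5 + 2 \cdot 2809} \cdot 59\right) = 2144 \left(-2093 + \frac{1}{2} \frac{1}{5 + 5618} \cdot 59\right) = 2144 \left(-2093 + \frac{1}{2} \cdot \frac{1}{5623} \cdot 59\right) = 2144 \left(-2093 + \frac{59}{11246}\right) = 2144 \left(- \frac{23537819}{11246}\right) = - \frac{25232541968}{5623}$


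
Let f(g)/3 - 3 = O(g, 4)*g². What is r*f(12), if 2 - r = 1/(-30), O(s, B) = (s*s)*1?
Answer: 1265079/10 ≈ 1.2651e+5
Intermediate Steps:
O(s, B) = s² (O(s, B) = s²*1 = s²)
f(g) = 9 + 3*g⁴ (f(g) = 9 + 3*(g²*g²) = 9 + 3*g⁴)
r = 61/30 (r = 2 - 1/(-30) = 2 - 1*(-1/30) = 2 + 1/30 = 61/30 ≈ 2.0333)
r*f(12) = 61*(9 + 3*12⁴)/30 = 61*(9 + 3*20736)/30 = 61*(9 + 62208)/30 = (61/30)*62217 = 1265079/10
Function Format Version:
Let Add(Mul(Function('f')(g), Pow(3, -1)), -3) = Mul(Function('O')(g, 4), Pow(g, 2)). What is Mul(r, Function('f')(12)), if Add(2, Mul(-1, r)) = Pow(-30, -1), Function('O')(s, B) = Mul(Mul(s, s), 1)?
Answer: Rational(1265079, 10) ≈ 1.2651e+5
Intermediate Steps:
Function('O')(s, B) = Pow(s, 2) (Function('O')(s, B) = Mul(Pow(s, 2), 1) = Pow(s, 2))
Function('f')(g) = Add(9, Mul(3, Pow(g, 4))) (Function('f')(g) = Add(9, Mul(3, Mul(Pow(g, 2), Pow(g, 2)))) = Add(9, Mul(3, Pow(g, 4))))
r = Rational(61, 30) (r = Add(2, Mul(-1, Pow(-30, -1))) = Add(2, Mul(-1, Rational(-1, 30))) = Add(2, Rational(1, 30)) = Rational(61, 30) ≈ 2.0333)
Mul(r, Function('f')(12)) = Mul(Rational(61, 30), Add(9, Mul(3, Pow(12, 4)))) = Mul(Rational(61, 30), Add(9, Mul(3, 20736))) = Mul(Rational(61, 30), Add(9, 62208)) = Mul(Rational(61, 30), 62217) = Rational(1265079, 10)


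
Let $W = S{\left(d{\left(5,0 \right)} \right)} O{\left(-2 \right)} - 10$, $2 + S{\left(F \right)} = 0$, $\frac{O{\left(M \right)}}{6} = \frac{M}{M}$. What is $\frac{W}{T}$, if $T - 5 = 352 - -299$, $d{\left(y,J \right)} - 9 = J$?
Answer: $- \frac{11}{328} \approx -0.033537$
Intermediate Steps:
$O{\left(M \right)} = 6$ ($O{\left(M \right)} = 6 \frac{M}{M} = 6 \cdot 1 = 6$)
$d{\left(y,J \right)} = 9 + J$
$S{\left(F \right)} = -2$ ($S{\left(F \right)} = -2 + 0 = -2$)
$W = -22$ ($W = \left(-2\right) 6 - 10 = -12 - 10 = -22$)
$T = 656$ ($T = 5 + \left(352 - -299\right) = 5 + \left(352 + 299\right) = 5 + 651 = 656$)
$\frac{W}{T} = - \frac{22}{656} = \left(-22\right) \frac{1}{656} = - \frac{11}{328}$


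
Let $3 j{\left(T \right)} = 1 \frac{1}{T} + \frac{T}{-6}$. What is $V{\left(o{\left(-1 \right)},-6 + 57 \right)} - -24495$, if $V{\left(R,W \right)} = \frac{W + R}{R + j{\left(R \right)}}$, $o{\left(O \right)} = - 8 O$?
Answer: $\frac{13403013}{547} \approx 24503.0$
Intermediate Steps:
$j{\left(T \right)} = - \frac{T}{18} + \frac{1}{3 T}$ ($j{\left(T \right)} = \frac{1 \frac{1}{T} + \frac{T}{-6}}{3} = \frac{\frac{1}{T} + T \left(- \frac{1}{6}\right)}{3} = \frac{\frac{1}{T} - \frac{T}{6}}{3} = - \frac{T}{18} + \frac{1}{3 T}$)
$V{\left(R,W \right)} = \frac{R + W}{R + \frac{6 - R^{2}}{18 R}}$ ($V{\left(R,W \right)} = \frac{W + R}{R + \frac{6 - R^{2}}{18 R}} = \frac{R + W}{R + \frac{6 - R^{2}}{18 R}}$)
$V{\left(o{\left(-1 \right)},-6 + 57 \right)} - -24495 = \frac{18 \left(\left(-8\right) \left(-1\right)\right) \left(\left(-8\right) \left(-1\right) + \left(-6 + 57\right)\right)}{6 + 17 \left(\left(-8\right) \left(-1\right)\right)^{2}} - -24495 = 18 \cdot 8 \frac{1}{6 + 17 \cdot 8^{2}} \left(8 + 51\right) + 24495 = 18 \cdot 8 \frac{1}{6 + 17 \cdot 64} \cdot 59 + 24495 = 18 \cdot 8 \frac{1}{6 + 1088} \cdot 59 + 24495 = 18 \cdot 8 \cdot \frac{1}{1094} \cdot 59 + 24495 = \frac{4248}{547} + 24495 = \frac{13403013}{547}$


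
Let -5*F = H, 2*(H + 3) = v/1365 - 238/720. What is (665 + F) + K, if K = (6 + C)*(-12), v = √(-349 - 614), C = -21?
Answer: 3044279/3600 - I*√107/4550 ≈ 845.63 - 0.0022734*I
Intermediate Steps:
v = 3*I*√107 (v = √(-963) = 3*I*√107 ≈ 31.032*I)
H = -2279/720 + I*√107/910 (H = -3 + ((3*I*√107)/1365 - 238/720)/2 = -3 + ((3*I*√107)*(1/1365) - 238*1/720)/2 = -3 + (I*√107/455 - 119/360)/2 = -3 + (-119/360 + I*√107/455)/2 = -3 + (-119/720 + I*√107/910) = -2279/720 + I*√107/910 ≈ -3.1653 + 0.011367*I)
K = 180 (K = (6 - 21)*(-12) = -15*(-12) = 180)
F = 2279/3600 - I*√107/4550 (F = -(-2279/720 + I*√107/910)/5 = 2279/3600 - I*√107/4550 ≈ 0.63306 - 0.0022734*I)
(665 + F) + K = (665 + (2279/3600 - I*√107/4550)) + 180 = (2396279/3600 - I*√107/4550) + 180 = 3044279/3600 - I*√107/4550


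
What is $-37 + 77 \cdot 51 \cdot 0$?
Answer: $-37$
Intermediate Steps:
$-37 + 77 \cdot 51 \cdot 0 = -37 + 77 \cdot 0 = -37 + 0 = -37$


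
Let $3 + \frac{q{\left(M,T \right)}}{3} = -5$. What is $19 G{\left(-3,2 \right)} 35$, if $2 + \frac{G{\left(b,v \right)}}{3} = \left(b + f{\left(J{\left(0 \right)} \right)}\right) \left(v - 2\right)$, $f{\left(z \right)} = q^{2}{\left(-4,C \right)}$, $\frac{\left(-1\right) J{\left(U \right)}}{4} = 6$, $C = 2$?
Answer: $-3990$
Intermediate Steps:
$q{\left(M,T \right)} = -24$ ($q{\left(M,T \right)} = -9 + 3 \left(-5\right) = -9 - 15 = -24$)
$J{\left(U \right)} = -24$ ($J{\left(U \right)} = \left(-4\right) 6 = -24$)
$f{\left(z \right)} = 576$ ($f{\left(z \right)} = \left(-24\right)^{2} = 576$)
$G{\left(b,v \right)} = -6 + 3 \left(-2 + v\right) \left(576 + b\right)$ ($G{\left(b,v \right)} = -6 + 3 \left(b + 576\right) \left(v - 2\right) = -6 + 3 \left(576 + b\right) \left(-2 + v\right) = -6 + 3 \left(-2 + v\right) \left(576 + b\right)$)
$19 G{\left(-3,2 \right)} 35 = 19 \left(-3462 - -18 + 1728 \cdot 2 + 3 \left(-3\right) 2\right) 35 = 19 \left(-3462 + 18 + 3456 - 18\right) 35 = 19 \left(-6\right) 35 = \left(-114\right) 35 = -3990$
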